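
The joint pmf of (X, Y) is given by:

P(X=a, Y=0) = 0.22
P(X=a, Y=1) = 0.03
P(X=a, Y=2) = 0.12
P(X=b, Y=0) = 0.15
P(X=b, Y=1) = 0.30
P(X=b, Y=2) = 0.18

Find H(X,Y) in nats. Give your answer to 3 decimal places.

1.647 nats

H(X,Y) = −Σ p(x,y)·ln p(x,y) over all 6 cells.
  cell (a,0): −0.22·ln0.22 = 0.3331
  cell (a,1): −0.03·ln0.03 = 0.1052
  cell (a,2): −0.12·ln0.12 = 0.2544
  cell (b,0): −0.15·ln0.15 = 0.2846
  cell (b,1): −0.30·ln0.30 = 0.3612
  cell (b,2): −0.18·ln0.18 = 0.3087
Sum = 1.647 nats.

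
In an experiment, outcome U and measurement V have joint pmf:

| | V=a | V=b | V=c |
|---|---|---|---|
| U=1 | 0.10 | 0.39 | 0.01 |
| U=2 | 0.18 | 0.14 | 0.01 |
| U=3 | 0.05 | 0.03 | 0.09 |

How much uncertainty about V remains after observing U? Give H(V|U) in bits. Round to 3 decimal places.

Chain rule: H(V|U) = H(U,V) − H(U).
Marginals: p(U) = (0.5000, 0.3300, 0.1700), p(V) = (0.3300, 0.5600, 0.1100).
H(U,V) = 2.5178 bits; H(U) = 1.4624 bits.
H(V|U) = 2.5178 − 1.4624 = 1.055 bits.

1.055 bits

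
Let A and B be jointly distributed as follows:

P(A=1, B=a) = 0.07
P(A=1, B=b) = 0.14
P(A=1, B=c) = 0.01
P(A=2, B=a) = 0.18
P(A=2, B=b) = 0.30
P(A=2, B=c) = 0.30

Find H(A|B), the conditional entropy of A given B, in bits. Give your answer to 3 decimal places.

0.675 bits

Chain rule: H(A|B) = H(A,B) − H(B).
Marginals: p(A) = (0.2200, 0.7800), p(B) = (0.2500, 0.4400, 0.3100).
H(A,B) = 2.2196 bits; H(B) = 1.5449 bits.
H(A|B) = 2.2196 − 1.5449 = 0.675 bits.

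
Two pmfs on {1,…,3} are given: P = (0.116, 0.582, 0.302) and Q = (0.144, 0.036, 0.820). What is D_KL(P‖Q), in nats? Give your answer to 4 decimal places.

D(P‖Q) = Σ p·ln(p/q).
  0.116·ln(0.116/0.144) = -0.02508
  0.582·ln(0.582/0.036) = 1.61968
  0.302·ln(0.302/0.820) = -0.30166
D(P‖Q) = 1.2929 nats.

1.2929 nats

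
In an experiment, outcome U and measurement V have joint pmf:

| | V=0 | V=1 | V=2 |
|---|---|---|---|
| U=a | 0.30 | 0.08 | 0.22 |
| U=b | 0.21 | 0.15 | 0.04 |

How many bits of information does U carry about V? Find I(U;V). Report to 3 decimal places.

0.097 bits

Marginals: p(U) = (0.6000, 0.4000), p(V) = (0.5100, 0.2300, 0.2600).
I(U;V) = Σ p(x,y)·log₂[p(x,y)/(p(x)p(y))].
  (a,0): 0.30·log₂(0.9804) = -0.0086
  (a,1): 0.08·log₂(0.5797) = -0.0629
  (a,2): 0.22·log₂(1.4103) = 0.1091
  (b,0): 0.21·log₂(1.0294) = 0.0088
  (b,1): 0.15·log₂(1.6304) = 0.1058
  (b,2): 0.04·log₂(0.3846) = -0.0551
Sum = 0.097 bits.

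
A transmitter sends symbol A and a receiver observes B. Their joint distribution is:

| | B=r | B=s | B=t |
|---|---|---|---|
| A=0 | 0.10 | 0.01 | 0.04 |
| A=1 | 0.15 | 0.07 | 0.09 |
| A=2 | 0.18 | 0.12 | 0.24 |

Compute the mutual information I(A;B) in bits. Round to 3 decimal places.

Marginals: p(A) = (0.1500, 0.3100, 0.5400), p(B) = (0.4300, 0.2000, 0.3700).
I(A;B) = Σ p(x,y)·log₂[p(x,y)/(p(x)p(y))].
  (0,r): 0.10·log₂(1.5504) = 0.0633
  (0,s): 0.01·log₂(0.3333) = -0.0158
  (0,t): 0.04·log₂(0.7207) = -0.0189
  (1,r): 0.15·log₂(1.1253) = 0.0255
  (1,s): 0.07·log₂(1.1290) = 0.0123
  (1,t): 0.09·log₂(0.7847) = -0.0315
  (2,r): 0.18·log₂(0.7752) = -0.0661
  (2,s): 0.12·log₂(1.1111) = 0.0182
  (2,t): 0.24·log₂(1.2012) = 0.0635
Sum = 0.050 bits.

0.050 bits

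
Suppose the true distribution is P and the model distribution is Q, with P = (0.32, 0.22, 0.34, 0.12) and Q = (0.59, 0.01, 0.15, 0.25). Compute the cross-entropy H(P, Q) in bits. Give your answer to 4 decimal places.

H(P,Q) = −Σ p·log₂ q.
  −0.32·log₂(0.59) = 0.24359
  −0.22·log₂(0.01) = 1.46165
  −0.34·log₂(0.15) = 0.93057
  −0.12·log₂(0.25) = 0.24000
H(P,Q) = 2.8758 bits.

2.8758 bits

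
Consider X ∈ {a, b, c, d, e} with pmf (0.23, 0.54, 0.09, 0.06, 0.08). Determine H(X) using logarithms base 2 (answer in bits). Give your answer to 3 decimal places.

H(X) = −Σ p·log₂ p.
  −(0.23)·log₂(0.23) = 0.4877
  −(0.54)·log₂(0.54) = 0.4800
  −(0.09)·log₂(0.09) = 0.3127
  −(0.06)·log₂(0.06) = 0.2435
  −(0.08)·log₂(0.08) = 0.2915
Sum: 0.4877 + 0.4800 + 0.3127 + 0.2435 + 0.2915 = 1.815 bits.

1.815 bits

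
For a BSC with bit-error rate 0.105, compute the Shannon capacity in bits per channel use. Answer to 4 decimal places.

Binary symmetric channel: C = 1 − h₂(ε) where h₂ is the binary entropy function.
h₂(0.105) = −0.105·log₂0.105 − 0.895·log₂0.895 = 0.4846.
C = 1 − 0.4846 = 0.5154 bits per channel use.

0.5154 bits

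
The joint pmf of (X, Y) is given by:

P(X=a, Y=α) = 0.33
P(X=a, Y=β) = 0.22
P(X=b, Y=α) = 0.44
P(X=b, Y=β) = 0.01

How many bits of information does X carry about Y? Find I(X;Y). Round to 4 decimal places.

Marginals: p(X) = (0.5500, 0.4500), p(Y) = (0.7700, 0.2300).
I(X;Y) = H(X) + H(Y) − H(X,Y).
H(X) = 0.9928, H(Y) = 0.7780, H(X,Y) = 1.5960.
I(X;Y) = 0.9928 + 0.7780 − 1.5960 = 0.1748 bits.

0.1748 bits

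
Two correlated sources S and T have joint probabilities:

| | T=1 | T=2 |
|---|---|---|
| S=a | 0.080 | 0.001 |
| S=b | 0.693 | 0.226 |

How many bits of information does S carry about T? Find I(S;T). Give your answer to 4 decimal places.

Marginals: p(S) = (0.0810, 0.9190), p(T) = (0.7730, 0.2270).
I(S;T) = Σ p(x,y)·log₂[p(x,y)/(p(x)p(y))].
  (a,1): 0.080·log₂(1.2777) = 0.02828
  (a,2): 0.001·log₂(0.0544) = -0.00420
  (b,1): 0.693·log₂(0.9755) = -0.02477
  (b,2): 0.226·log₂(1.0833) = 0.02610
Sum = 0.0254 bits.

0.0254 bits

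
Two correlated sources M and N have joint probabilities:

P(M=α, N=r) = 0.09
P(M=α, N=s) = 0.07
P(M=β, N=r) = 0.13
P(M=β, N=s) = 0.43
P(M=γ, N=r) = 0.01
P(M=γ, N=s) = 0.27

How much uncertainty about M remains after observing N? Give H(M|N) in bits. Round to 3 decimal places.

Marginals: p(M) = (0.1600, 0.5600, 0.2800), p(N) = (0.2300, 0.7700).
H(M|N) = Σ p(N) · H(M|N=·).
  N=r: p=0.2300, H(M|N=r) = 1.1916
  N=s: p=0.7700, H(M|N=s) = 1.3140
Weighted sum = 1.286 bits.

1.286 bits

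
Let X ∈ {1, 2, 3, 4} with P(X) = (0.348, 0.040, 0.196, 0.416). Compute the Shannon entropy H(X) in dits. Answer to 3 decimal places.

0.513 dits

H(X) = −Σ p·log₁₀ p.
  −(0.348)·log₁₀(0.348) = 0.1595
  −(0.040)·log₁₀(0.040) = 0.0559
  −(0.196)·log₁₀(0.196) = 0.1387
  −(0.416)·log₁₀(0.416) = 0.1585
Sum: 0.1595 + 0.0559 + 0.1387 + 0.1585 = 0.513 dits.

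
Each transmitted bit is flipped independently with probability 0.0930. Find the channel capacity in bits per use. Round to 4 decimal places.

Binary symmetric channel: C = 1 − h₂(ε) where h₂ is the binary entropy function.
h₂(0.0930) = −0.0930·log₂0.0930 − 0.9070·log₂0.9070 = 0.4464.
C = 1 − 0.4464 = 0.5536 bits per channel use.

0.5536 bits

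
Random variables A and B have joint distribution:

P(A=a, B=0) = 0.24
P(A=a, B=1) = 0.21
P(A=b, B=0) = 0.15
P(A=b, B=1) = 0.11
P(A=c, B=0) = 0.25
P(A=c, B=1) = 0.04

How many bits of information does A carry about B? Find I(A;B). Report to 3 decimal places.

Marginals: p(A) = (0.4500, 0.2600, 0.2900), p(B) = (0.6400, 0.3600).
I(A;B) = H(A) + H(B) − H(A,B).
H(A) = 1.5416, H(B) = 0.9427, H(A,B) = 2.4135.
I(A;B) = 1.5416 + 0.9427 − 2.4135 = 0.071 bits.

0.071 bits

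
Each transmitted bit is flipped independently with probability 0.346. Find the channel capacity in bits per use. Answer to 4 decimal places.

0.0696 bits

Binary symmetric channel: C = 1 − h₂(ε) where h₂ is the binary entropy function.
h₂(0.346) = −0.346·log₂0.346 − 0.654·log₂0.654 = 0.9304.
C = 1 − 0.9304 = 0.0696 bits per channel use.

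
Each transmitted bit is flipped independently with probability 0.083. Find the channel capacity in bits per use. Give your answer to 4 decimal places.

Binary symmetric channel: C = 1 − h₂(ε) where h₂ is the binary entropy function.
h₂(0.083) = −0.083·log₂0.083 − 0.917·log₂0.917 = 0.4127.
C = 1 − 0.4127 = 0.5873 bits per channel use.

0.5873 bits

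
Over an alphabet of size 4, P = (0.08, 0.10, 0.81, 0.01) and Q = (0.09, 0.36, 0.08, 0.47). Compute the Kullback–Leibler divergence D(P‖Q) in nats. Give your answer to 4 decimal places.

1.6991 nats

D(P‖Q) = Σ p·ln(p/q).
  0.08·ln(0.08/0.09) = -0.00942
  0.10·ln(0.10/0.36) = -0.12809
  0.81·ln(0.81/0.08) = 1.87516
  0.01·ln(0.01/0.47) = -0.03850
D(P‖Q) = 1.6991 nats.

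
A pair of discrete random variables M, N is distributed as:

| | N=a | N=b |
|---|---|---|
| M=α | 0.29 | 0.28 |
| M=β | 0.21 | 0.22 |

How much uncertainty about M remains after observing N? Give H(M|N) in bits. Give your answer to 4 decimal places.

Chain rule: H(M|N) = H(M,N) − H(N).
Marginals: p(M) = (0.5700, 0.4300), p(N) = (0.5000, 0.5000).
H(M,N) = 1.9855 bits; H(N) = 1.0000 bits.
H(M|N) = 1.9855 − 1.0000 = 0.9855 bits.

0.9855 bits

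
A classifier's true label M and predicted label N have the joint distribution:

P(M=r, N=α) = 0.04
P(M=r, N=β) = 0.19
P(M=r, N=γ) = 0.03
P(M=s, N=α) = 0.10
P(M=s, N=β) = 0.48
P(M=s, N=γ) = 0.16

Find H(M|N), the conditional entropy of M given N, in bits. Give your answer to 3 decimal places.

Chain rule: H(M|N) = H(M,N) − H(N).
Marginals: p(M) = (0.2600, 0.7400), p(N) = (0.1400, 0.6700, 0.1900).
H(M,N) = 2.0562 bits; H(N) = 1.2394 bits.
H(M|N) = 2.0562 − 1.2394 = 0.817 bits.

0.817 bits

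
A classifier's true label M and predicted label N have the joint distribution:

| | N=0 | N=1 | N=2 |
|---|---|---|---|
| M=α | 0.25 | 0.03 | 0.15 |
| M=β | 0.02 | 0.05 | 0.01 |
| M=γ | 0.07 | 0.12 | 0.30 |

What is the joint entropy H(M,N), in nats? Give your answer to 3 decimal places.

1.812 nats

H(M,N) = −Σ p(x,y)·ln p(x,y) over all 9 cells.
  cell (α,0): −0.25·ln0.25 = 0.3466
  cell (α,1): −0.03·ln0.03 = 0.1052
  cell (α,2): −0.15·ln0.15 = 0.2846
  cell (β,0): −0.02·ln0.02 = 0.0782
  cell (β,1): −0.05·ln0.05 = 0.1498
  cell (β,2): −0.01·ln0.01 = 0.0461
  cell (γ,0): −0.07·ln0.07 = 0.1861
  cell (γ,1): −0.12·ln0.12 = 0.2544
  cell (γ,2): −0.30·ln0.30 = 0.3612
Sum = 1.812 nats.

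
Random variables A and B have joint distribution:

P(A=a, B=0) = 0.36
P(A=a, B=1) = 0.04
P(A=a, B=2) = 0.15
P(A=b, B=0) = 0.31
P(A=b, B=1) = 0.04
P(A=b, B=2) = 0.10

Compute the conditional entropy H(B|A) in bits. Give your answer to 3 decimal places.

1.176 bits

Marginals: p(A) = (0.5500, 0.4500), p(B) = (0.6700, 0.0800, 0.2500).
H(B|A) = Σ p(A) · H(B|A=·).
  A=a: p=0.5500, H(B|A=a) = 1.1864
  A=b: p=0.4500, H(B|A=b) = 1.1630
Weighted sum = 1.176 bits.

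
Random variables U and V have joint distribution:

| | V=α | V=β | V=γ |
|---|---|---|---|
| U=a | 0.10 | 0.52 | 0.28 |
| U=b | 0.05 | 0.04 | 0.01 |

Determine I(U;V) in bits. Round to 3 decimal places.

0.061 bits

Marginals: p(U) = (0.9000, 0.1000), p(V) = (0.1500, 0.5600, 0.2900).
I(U;V) = H(U) + H(V) − H(U,V).
H(U) = 0.4690, H(V) = 1.3969, H(U,V) = 1.8053.
I(U;V) = 0.4690 + 1.3969 − 1.8053 = 0.061 bits.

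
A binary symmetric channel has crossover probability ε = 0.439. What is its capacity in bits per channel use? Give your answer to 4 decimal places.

Binary symmetric channel: C = 1 − h₂(ε) where h₂ is the binary entropy function.
h₂(0.439) = −0.439·log₂0.439 − 0.561·log₂0.561 = 0.9892.
C = 1 − 0.9892 = 0.0108 bits per channel use.

0.0108 bits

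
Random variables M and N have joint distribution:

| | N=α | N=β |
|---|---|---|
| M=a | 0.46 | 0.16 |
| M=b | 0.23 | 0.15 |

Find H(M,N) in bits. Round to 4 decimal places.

1.8366 bits

H(M,N) = −Σ p(x,y)·log₂ p(x,y) over all 4 cells.
  cell (a,α): −0.46·log₂0.46 = 0.51534
  cell (a,β): −0.16·log₂0.16 = 0.42302
  cell (b,α): −0.23·log₂0.23 = 0.48767
  cell (b,β): −0.15·log₂0.15 = 0.41054
Sum = 1.8366 bits.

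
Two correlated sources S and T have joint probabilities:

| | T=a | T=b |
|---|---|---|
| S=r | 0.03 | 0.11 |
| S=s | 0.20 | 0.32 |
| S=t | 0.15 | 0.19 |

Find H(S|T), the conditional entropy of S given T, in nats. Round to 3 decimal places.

Chain rule: H(S|T) = H(S,T) − H(T).
Marginals: p(S) = (0.1400, 0.5200, 0.3400), p(T) = (0.3800, 0.6200).
H(S,T) = 1.6346 nats; H(T) = 0.6641 nats.
H(S|T) = 1.6346 − 0.6641 = 0.971 nats.

0.971 nats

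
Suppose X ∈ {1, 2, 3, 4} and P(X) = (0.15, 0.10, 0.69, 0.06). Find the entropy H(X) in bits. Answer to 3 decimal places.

1.356 bits

H(X) = −Σ p·log₂ p.
  −(0.15)·log₂(0.15) = 0.4105
  −(0.10)·log₂(0.10) = 0.3322
  −(0.69)·log₂(0.69) = 0.3694
  −(0.06)·log₂(0.06) = 0.2435
Sum: 0.4105 + 0.3322 + 0.3694 + 0.2435 = 1.356 bits.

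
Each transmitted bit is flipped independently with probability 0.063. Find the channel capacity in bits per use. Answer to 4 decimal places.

0.6608 bits

Binary symmetric channel: C = 1 − h₂(ε) where h₂ is the binary entropy function.
h₂(0.063) = −0.063·log₂0.063 − 0.937·log₂0.937 = 0.3392.
C = 1 − 0.3392 = 0.6608 bits per channel use.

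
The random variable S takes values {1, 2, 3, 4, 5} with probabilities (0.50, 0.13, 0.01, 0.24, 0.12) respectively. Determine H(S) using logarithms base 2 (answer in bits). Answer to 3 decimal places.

1.810 bits

H(S) = −Σ p·log₂ p.
  −(0.50)·log₂(0.50) = 0.5000
  −(0.13)·log₂(0.13) = 0.3826
  −(0.01)·log₂(0.01) = 0.0664
  −(0.24)·log₂(0.24) = 0.4941
  −(0.12)·log₂(0.12) = 0.3671
Sum: 0.5000 + 0.3826 + 0.0664 + 0.4941 + 0.3671 = 1.810 bits.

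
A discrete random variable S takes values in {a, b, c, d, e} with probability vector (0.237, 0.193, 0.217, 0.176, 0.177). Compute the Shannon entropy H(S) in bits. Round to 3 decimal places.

H(S) = −Σ p·log₂ p.
  −(0.237)·log₂(0.237) = 0.4923
  −(0.193)·log₂(0.193) = 0.4581
  −(0.217)·log₂(0.217) = 0.4783
  −(0.176)·log₂(0.176) = 0.4411
  −(0.177)·log₂(0.177) = 0.4422
Sum: 0.4923 + 0.4581 + 0.4783 + 0.4411 + 0.4422 = 2.312 bits.

2.312 bits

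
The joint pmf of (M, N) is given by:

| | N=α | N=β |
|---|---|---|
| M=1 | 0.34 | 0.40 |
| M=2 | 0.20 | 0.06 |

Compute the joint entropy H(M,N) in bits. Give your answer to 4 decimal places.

1.7659 bits

H(M,N) = −Σ p(x,y)·log₂ p(x,y) over all 4 cells.
  cell (1,α): −0.34·log₂0.34 = 0.52917
  cell (1,β): −0.40·log₂0.40 = 0.52877
  cell (2,α): −0.20·log₂0.20 = 0.46439
  cell (2,β): −0.06·log₂0.06 = 0.24353
Sum = 1.7659 bits.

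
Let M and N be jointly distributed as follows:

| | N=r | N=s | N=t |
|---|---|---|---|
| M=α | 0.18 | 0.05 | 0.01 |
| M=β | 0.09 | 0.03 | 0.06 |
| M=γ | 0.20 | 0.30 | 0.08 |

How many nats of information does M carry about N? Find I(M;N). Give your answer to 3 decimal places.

0.094 nats

Marginals: p(M) = (0.2400, 0.1800, 0.5800), p(N) = (0.4700, 0.3800, 0.1500).
I(M;N) = H(M) + H(N) − H(M,N).
H(M) = 0.9671, H(N) = 1.0071, H(M,N) = 1.8804.
I(M;N) = 0.9671 + 1.0071 − 1.8804 = 0.094 nats.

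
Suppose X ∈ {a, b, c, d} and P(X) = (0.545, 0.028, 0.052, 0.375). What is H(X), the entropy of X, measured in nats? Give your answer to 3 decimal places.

0.952 nats

H(X) = −Σ p·ln p.
  −(0.545)·ln(0.545) = 0.3308
  −(0.028)·ln(0.028) = 0.1001
  −(0.052)·ln(0.052) = 0.1537
  −(0.375)·ln(0.375) = 0.3678
Sum: 0.3308 + 0.1001 + 0.1537 + 0.3678 = 0.952 nats.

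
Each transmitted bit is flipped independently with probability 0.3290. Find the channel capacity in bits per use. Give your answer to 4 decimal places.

0.0861 bits

Binary symmetric channel: C = 1 − h₂(ε) where h₂ is the binary entropy function.
h₂(0.3290) = −0.3290·log₂0.3290 − 0.6710·log₂0.6710 = 0.9139.
C = 1 − 0.9139 = 0.0861 bits per channel use.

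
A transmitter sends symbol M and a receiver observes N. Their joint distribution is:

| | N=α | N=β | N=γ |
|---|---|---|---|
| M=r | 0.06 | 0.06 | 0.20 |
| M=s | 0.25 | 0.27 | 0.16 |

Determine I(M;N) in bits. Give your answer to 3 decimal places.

0.102 bits

Marginals: p(M) = (0.3200, 0.6800), p(N) = (0.3100, 0.3300, 0.3600).
I(M;N) = Σ p(x,y)·log₂[p(x,y)/(p(x)p(y))].
  (r,α): 0.06·log₂(0.6048) = -0.0435
  (r,β): 0.06·log₂(0.5682) = -0.0489
  (r,γ): 0.20·log₂(1.7361) = 0.1592
  (s,α): 0.25·log₂(1.1860) = 0.0615
  (s,β): 0.27·log₂(1.2032) = 0.0721
  (s,γ): 0.16·log₂(0.6536) = -0.0982
Sum = 0.102 bits.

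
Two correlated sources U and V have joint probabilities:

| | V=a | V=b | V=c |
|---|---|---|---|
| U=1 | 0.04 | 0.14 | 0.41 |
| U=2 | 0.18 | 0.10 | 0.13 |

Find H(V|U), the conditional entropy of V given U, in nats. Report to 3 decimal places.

Chain rule: H(V|U) = H(U,V) − H(U).
Marginals: p(U) = (0.5900, 0.4100), p(V) = (0.2200, 0.2400, 0.5400).
H(U,V) = 1.5737 nats; H(U) = 0.6769 nats.
H(V|U) = 1.5737 − 0.6769 = 0.897 nats.

0.897 nats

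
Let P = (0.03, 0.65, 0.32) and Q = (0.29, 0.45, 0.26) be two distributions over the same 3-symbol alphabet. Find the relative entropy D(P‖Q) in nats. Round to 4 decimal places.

0.2374 nats

D(P‖Q) = Σ p·ln(p/q).
  0.03·ln(0.03/0.29) = -0.06806
  0.65·ln(0.65/0.45) = 0.23902
  0.32·ln(0.32/0.26) = 0.06644
D(P‖Q) = 0.2374 nats.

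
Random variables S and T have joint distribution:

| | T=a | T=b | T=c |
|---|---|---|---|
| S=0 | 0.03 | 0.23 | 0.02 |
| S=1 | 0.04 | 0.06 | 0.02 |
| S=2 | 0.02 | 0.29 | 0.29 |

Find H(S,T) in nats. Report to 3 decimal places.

1.693 nats

H(S,T) = −Σ p(x,y)·ln p(x,y) over all 9 cells.
  cell (0,a): −0.03·ln0.03 = 0.1052
  cell (0,b): −0.23·ln0.23 = 0.3380
  cell (0,c): −0.02·ln0.02 = 0.0782
  cell (1,a): −0.04·ln0.04 = 0.1288
  cell (1,b): −0.06·ln0.06 = 0.1688
  cell (1,c): −0.02·ln0.02 = 0.0782
  cell (2,a): −0.02·ln0.02 = 0.0782
  cell (2,b): −0.29·ln0.29 = 0.3590
  cell (2,c): −0.29·ln0.29 = 0.3590
Sum = 1.693 nats.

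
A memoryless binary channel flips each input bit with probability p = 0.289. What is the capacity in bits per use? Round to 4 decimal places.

0.1326 bits

Binary symmetric channel: C = 1 − h₂(ε) where h₂ is the binary entropy function.
h₂(0.289) = −0.289·log₂0.289 − 0.711·log₂0.711 = 0.8674.
C = 1 − 0.8674 = 0.1326 bits per channel use.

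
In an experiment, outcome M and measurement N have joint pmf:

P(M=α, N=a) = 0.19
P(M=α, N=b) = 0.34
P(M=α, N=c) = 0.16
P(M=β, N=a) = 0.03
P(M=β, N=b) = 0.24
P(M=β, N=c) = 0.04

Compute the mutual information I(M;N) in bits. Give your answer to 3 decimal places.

0.055 bits

Marginals: p(M) = (0.6900, 0.3100), p(N) = (0.2200, 0.5800, 0.2000).
I(M;N) = H(M) + H(N) − H(M,N).
H(M) = 0.8932, H(N) = 1.4008, H(M,N) = 2.2391.
I(M;N) = 0.8932 + 1.4008 − 2.2391 = 0.055 bits.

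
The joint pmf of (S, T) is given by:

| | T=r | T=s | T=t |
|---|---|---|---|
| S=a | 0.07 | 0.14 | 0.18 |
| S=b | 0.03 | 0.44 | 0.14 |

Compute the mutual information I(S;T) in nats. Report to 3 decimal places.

0.068 nats

Marginals: p(S) = (0.3900, 0.6100), p(T) = (0.1000, 0.5800, 0.3200).
I(S;T) = H(S) + H(T) − H(S,T).
H(S) = 0.6687, H(T) = 0.9108, H(S,T) = 1.5118.
I(S;T) = 0.6687 + 0.9108 − 1.5118 = 0.068 nats.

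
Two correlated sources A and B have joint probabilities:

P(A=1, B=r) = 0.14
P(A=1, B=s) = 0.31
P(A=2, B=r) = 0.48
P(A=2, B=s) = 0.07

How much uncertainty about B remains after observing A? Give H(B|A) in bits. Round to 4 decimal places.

Marginals: p(A) = (0.4500, 0.5500), p(B) = (0.6200, 0.3800).
H(B|A) = Σ p(A) · H(B|A=·).
  A=1: p=0.4500, H(B|A=1) = 0.8945
  A=2: p=0.5500, H(B|A=2) = 0.5499
Weighted sum = 0.7050 bits.

0.7050 bits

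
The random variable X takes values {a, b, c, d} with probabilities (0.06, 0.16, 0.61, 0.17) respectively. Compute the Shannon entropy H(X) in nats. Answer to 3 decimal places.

1.065 nats

H(X) = −Σ p·ln p.
  −(0.06)·ln(0.06) = 0.1688
  −(0.16)·ln(0.16) = 0.2932
  −(0.61)·ln(0.61) = 0.3015
  −(0.17)·ln(0.17) = 0.3012
Sum: 0.1688 + 0.2932 + 0.3015 + 0.3012 = 1.065 nats.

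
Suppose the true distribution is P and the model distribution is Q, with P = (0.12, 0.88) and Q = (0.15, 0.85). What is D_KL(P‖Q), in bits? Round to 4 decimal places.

0.0054 bits

D(P‖Q) = Σ p·log₂(p/q).
  0.12·log₂(0.12/0.15) = -0.03863
  0.88·log₂(0.88/0.85) = 0.04404
D(P‖Q) = 0.0054 bits.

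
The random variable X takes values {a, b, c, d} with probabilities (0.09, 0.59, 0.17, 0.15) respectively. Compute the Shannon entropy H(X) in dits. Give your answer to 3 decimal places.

0.484 dits

H(X) = −Σ p·log₁₀ p.
  −(0.09)·log₁₀(0.09) = 0.0941
  −(0.59)·log₁₀(0.59) = 0.1352
  −(0.17)·log₁₀(0.17) = 0.1308
  −(0.15)·log₁₀(0.15) = 0.1236
Sum: 0.0941 + 0.1352 + 0.1308 + 0.1236 = 0.484 dits.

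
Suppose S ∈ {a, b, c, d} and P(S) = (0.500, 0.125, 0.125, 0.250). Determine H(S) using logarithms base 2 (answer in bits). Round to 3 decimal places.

H(S) = −Σ p·log₂ p.
  −(0.500)·log₂(0.500) = 0.5000
  −(0.125)·log₂(0.125) = 0.3750
  −(0.125)·log₂(0.125) = 0.3750
  −(0.250)·log₂(0.250) = 0.5000
Sum: 0.5000 + 0.3750 + 0.3750 + 0.5000 = 1.750 bits.

1.750 bits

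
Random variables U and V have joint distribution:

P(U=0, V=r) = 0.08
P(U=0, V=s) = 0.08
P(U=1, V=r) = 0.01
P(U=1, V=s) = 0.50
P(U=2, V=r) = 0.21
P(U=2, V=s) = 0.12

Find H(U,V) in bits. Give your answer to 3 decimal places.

1.989 bits

H(U,V) = −Σ p(x,y)·log₂ p(x,y) over all 6 cells.
  cell (0,r): −0.08·log₂0.08 = 0.2915
  cell (0,s): −0.08·log₂0.08 = 0.2915
  cell (1,r): −0.01·log₂0.01 = 0.0664
  cell (1,s): −0.50·log₂0.50 = 0.5000
  cell (2,r): −0.21·log₂0.21 = 0.4728
  cell (2,s): −0.12·log₂0.12 = 0.3671
Sum = 1.989 bits.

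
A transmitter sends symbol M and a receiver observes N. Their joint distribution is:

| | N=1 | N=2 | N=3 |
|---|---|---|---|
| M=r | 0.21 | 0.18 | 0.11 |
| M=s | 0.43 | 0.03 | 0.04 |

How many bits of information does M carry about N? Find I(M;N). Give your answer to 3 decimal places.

Marginals: p(M) = (0.5000, 0.5000), p(N) = (0.6400, 0.2100, 0.1500).
I(M;N) = H(M) + H(N) − H(M,N).
H(M) = 1.0000, H(N) = 1.2954, H(M,N) = 2.1295.
I(M;N) = 1.0000 + 1.2954 − 2.1295 = 0.166 bits.

0.166 bits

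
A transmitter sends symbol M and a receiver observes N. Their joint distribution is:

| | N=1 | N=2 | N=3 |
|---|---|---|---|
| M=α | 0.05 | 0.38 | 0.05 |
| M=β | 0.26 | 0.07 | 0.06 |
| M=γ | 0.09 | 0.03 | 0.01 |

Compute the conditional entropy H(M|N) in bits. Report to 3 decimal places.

1.107 bits

Marginals: p(M) = (0.4800, 0.3900, 0.1300), p(N) = (0.4000, 0.4800, 0.1200).
H(M|N) = Σ p(N) · H(M|N=·).
  N=1: p=0.4000, H(M|N=1) = 1.2632
  N=2: p=0.4800, H(M|N=2) = 0.9219
  N=3: p=0.1200, H(M|N=3) = 1.3250
Weighted sum = 1.107 bits.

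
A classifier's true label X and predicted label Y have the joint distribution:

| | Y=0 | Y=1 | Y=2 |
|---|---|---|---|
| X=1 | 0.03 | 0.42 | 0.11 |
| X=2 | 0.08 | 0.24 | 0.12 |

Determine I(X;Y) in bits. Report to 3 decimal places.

Marginals: p(X) = (0.5600, 0.4400), p(Y) = (0.1100, 0.6600, 0.2300).
I(X;Y) = H(X) + H(Y) − H(X,Y).
H(X) = 0.9896, H(Y) = 1.2336, H(X,Y) = 2.1804.
I(X;Y) = 0.9896 + 1.2336 − 2.1804 = 0.043 bits.

0.043 bits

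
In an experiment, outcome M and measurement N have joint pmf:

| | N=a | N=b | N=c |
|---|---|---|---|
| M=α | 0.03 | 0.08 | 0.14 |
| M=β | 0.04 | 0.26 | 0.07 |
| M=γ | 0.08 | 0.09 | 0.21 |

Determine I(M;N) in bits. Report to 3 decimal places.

0.144 bits

Marginals: p(M) = (0.2500, 0.3700, 0.3800), p(N) = (0.1500, 0.4300, 0.4200).
I(M;N) = Σ p(x,y)·log₂[p(x,y)/(p(x)p(y))].
  (α,a): 0.03·log₂(0.8000) = -0.0097
  (α,b): 0.08·log₂(0.7442) = -0.0341
  (α,c): 0.14·log₂(1.3333) = 0.0581
  (β,a): 0.04·log₂(0.7207) = -0.0189
  (β,b): 0.26·log₂(1.6342) = 0.1842
  (β,c): 0.07·log₂(0.4505) = -0.0805
  (γ,a): 0.08·log₂(1.4035) = 0.0391
  (γ,b): 0.09·log₂(0.5508) = -0.0774
  (γ,c): 0.21·log₂(1.3158) = 0.0831
Sum = 0.144 bits.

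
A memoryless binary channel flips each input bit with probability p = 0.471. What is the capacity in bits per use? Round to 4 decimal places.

0.0024 bits

Binary symmetric channel: C = 1 − h₂(ε) where h₂ is the binary entropy function.
h₂(0.471) = −0.471·log₂0.471 − 0.529·log₂0.529 = 0.9976.
C = 1 − 0.9976 = 0.0024 bits per channel use.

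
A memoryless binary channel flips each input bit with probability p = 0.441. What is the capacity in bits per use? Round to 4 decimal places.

Binary symmetric channel: C = 1 − h₂(ε) where h₂ is the binary entropy function.
h₂(0.441) = −0.441·log₂0.441 − 0.559·log₂0.559 = 0.9899.
C = 1 − 0.9899 = 0.0101 bits per channel use.

0.0101 bits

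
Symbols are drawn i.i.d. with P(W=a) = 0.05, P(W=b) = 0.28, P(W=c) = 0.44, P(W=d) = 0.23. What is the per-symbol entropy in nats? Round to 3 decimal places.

H(W) = −Σ p·ln p.
  −(0.05)·ln(0.05) = 0.1498
  −(0.28)·ln(0.28) = 0.3564
  −(0.44)·ln(0.44) = 0.3612
  −(0.23)·ln(0.23) = 0.3380
Sum: 0.1498 + 0.3564 + 0.3612 + 0.3380 = 1.205 nats.

1.205 nats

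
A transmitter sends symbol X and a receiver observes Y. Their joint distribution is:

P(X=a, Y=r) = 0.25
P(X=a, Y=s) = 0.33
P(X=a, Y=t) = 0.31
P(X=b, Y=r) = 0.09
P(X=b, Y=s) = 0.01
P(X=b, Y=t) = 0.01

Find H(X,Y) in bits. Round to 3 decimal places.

H(X,Y) = −Σ p(x,y)·log₂ p(x,y) over all 6 cells.
  cell (a,r): −0.25·log₂0.25 = 0.5000
  cell (a,s): −0.33·log₂0.33 = 0.5278
  cell (a,t): −0.31·log₂0.31 = 0.5238
  cell (b,r): −0.09·log₂0.09 = 0.3127
  cell (b,s): −0.01·log₂0.01 = 0.0664
  cell (b,t): −0.01·log₂0.01 = 0.0664
Sum = 1.997 bits.

1.997 bits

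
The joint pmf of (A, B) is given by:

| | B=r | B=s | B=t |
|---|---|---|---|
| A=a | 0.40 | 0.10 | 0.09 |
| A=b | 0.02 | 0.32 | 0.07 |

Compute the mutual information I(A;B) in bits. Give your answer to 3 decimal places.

0.370 bits

Marginals: p(A) = (0.5900, 0.4100), p(B) = (0.4200, 0.4200, 0.1600).
I(A;B) = H(A) + H(B) − H(A,B).
H(A) = 0.9765, H(B) = 1.4743, H(A,B) = 2.0811.
I(A;B) = 0.9765 + 1.4743 − 2.0811 = 0.370 bits.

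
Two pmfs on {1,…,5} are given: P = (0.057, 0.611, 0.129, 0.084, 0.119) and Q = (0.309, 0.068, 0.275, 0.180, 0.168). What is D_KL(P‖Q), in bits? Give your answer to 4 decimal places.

D(P‖Q) = Σ p·log₂(p/q).
  0.057·log₂(0.057/0.309) = -0.13900
  0.611·log₂(0.611/0.068) = 1.93538
  0.129·log₂(0.129/0.275) = -0.14088
  0.084·log₂(0.084/0.180) = -0.09236
  0.119·log₂(0.119/0.168) = -0.05920
D(P‖Q) = 1.5039 bits.

1.5039 bits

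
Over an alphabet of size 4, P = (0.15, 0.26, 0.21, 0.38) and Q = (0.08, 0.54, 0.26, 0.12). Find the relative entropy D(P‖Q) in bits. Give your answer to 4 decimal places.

D(P‖Q) = Σ p·log₂(p/q).
  0.15·log₂(0.15/0.08) = 0.13603
  0.26·log₂(0.26/0.54) = -0.27416
  0.21·log₂(0.21/0.26) = -0.06471
  0.38·log₂(0.38/0.12) = 0.63193
D(P‖Q) = 0.4291 bits.

0.4291 bits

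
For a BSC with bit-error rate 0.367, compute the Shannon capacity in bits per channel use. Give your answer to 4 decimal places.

0.0517 bits

Binary symmetric channel: C = 1 − h₂(ε) where h₂ is the binary entropy function.
h₂(0.367) = −0.367·log₂0.367 − 0.633·log₂0.633 = 0.9483.
C = 1 − 0.9483 = 0.0517 bits per channel use.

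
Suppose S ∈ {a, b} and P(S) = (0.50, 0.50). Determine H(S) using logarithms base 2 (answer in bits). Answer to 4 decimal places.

1.0000 bits

H(S) = −Σ p·log₂ p.
  −(0.50)·log₂(0.50) = 0.50000
  −(0.50)·log₂(0.50) = 0.50000
Sum: 0.50000 + 0.50000 = 1.0000 bits.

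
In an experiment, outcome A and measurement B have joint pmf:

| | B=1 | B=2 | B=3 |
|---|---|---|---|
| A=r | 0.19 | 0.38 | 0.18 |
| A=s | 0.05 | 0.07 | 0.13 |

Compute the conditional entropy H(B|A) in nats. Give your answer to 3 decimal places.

1.031 nats

Marginals: p(A) = (0.7500, 0.2500), p(B) = (0.2400, 0.4500, 0.3100).
H(B|A) = Σ p(A) · H(B|A=·).
  A=r: p=0.7500, H(B|A=r) = 1.0348
  A=s: p=0.2500, H(B|A=s) = 1.0184
Weighted sum = 1.031 nats.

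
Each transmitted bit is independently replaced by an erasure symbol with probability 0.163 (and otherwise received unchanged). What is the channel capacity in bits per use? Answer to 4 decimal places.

0.8370 bits

Binary erasure channel: capacity C = 1 − ε.
C = 1 − 0.163 = 0.8370 bits per channel use.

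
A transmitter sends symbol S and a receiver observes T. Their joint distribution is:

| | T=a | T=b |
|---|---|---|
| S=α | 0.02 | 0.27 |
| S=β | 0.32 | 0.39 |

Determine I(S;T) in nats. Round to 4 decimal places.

0.0796 nats

Marginals: p(S) = (0.2900, 0.7100), p(T) = (0.3400, 0.6600).
I(S;T) = Σ p(x,y)·ln[p(x,y)/(p(x)p(y))].
  (α,a): 0.02·ln(0.2028) = -0.03191
  (α,b): 0.27·ln(1.4107) = 0.09290
  (β,a): 0.32·ln(1.3256) = 0.09020
  (β,b): 0.39·ln(0.8323) = -0.07161
Sum = 0.0796 nats.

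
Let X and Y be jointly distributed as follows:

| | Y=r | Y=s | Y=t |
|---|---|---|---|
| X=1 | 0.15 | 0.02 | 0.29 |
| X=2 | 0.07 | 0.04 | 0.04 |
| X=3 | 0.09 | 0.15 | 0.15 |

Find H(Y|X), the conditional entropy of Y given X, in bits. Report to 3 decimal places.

1.359 bits

Marginals: p(X) = (0.4600, 0.1500, 0.3900), p(Y) = (0.3100, 0.2100, 0.4800).
H(Y|X) = Σ p(X) · H(Y|X=·).
  X=1: p=0.4600, H(Y|X=1) = 1.1435
  X=2: p=0.1500, H(Y|X=2) = 1.5301
  X=3: p=0.3900, H(Y|X=3) = 1.5486
Weighted sum = 1.359 bits.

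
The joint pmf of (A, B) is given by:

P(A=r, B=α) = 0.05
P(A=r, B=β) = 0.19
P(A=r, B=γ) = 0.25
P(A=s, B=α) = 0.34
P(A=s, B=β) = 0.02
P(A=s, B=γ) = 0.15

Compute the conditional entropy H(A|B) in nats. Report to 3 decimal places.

Chain rule: H(A|B) = H(A,B) − H(B).
Marginals: p(A) = (0.4900, 0.5100), p(B) = (0.3900, 0.2100, 0.4000).
H(A,B) = 1.5415 nats; H(B) = 1.0615 nats.
H(A|B) = 1.5415 − 1.0615 = 0.480 nats.

0.480 nats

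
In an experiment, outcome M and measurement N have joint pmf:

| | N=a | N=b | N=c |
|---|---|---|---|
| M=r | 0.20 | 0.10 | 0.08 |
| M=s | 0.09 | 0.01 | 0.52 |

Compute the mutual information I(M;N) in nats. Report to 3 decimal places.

0.215 nats

Marginals: p(M) = (0.3800, 0.6200), p(N) = (0.2900, 0.1100, 0.6000).
I(M;N) = Σ p(x,y)·ln[p(x,y)/(p(x)p(y))].
  (r,a): 0.20·ln(1.8149) = 0.1192
  (r,b): 0.10·ln(2.3923) = 0.0872
  (r,c): 0.08·ln(0.3509) = -0.0838
  (s,a): 0.09·ln(0.5006) = -0.0623
  (s,b): 0.01·ln(0.1466) = -0.0192
  (s,c): 0.52·ln(1.3978) = 0.1742
Sum = 0.215 nats.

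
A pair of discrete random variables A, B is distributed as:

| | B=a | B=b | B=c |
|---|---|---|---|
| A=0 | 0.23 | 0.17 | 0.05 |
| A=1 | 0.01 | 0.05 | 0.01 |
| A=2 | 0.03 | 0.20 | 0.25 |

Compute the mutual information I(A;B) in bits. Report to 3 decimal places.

0.251 bits

Marginals: p(A) = (0.4500, 0.0700, 0.4800), p(B) = (0.2700, 0.4200, 0.3100).
I(A;B) = H(A) + H(B) − H(A,B).
H(A) = 1.2952, H(B) = 1.5595, H(A,B) = 2.6035.
I(A;B) = 1.2952 + 1.5595 − 2.6035 = 0.251 bits.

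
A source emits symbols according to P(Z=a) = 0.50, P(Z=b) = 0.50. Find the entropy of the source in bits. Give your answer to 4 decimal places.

1.0000 bits

H(Z) = −Σ p·log₂ p.
  −(0.50)·log₂(0.50) = 0.50000
  −(0.50)·log₂(0.50) = 0.50000
Sum: 0.50000 + 0.50000 = 1.0000 bits.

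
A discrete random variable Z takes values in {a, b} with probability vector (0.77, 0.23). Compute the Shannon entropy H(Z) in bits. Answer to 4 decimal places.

H(Z) = −Σ p·log₂ p.
  −(0.77)·log₂(0.77) = 0.29034
  −(0.23)·log₂(0.23) = 0.48767
Sum: 0.29034 + 0.48767 = 0.7780 bits.

0.7780 bits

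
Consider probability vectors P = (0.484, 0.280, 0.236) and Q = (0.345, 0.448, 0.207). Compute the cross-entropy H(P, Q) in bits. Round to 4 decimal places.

H(P,Q) = −Σ p·log₂ q.
  −0.484·log₂(0.345) = 0.74310
  −0.280·log₂(0.448) = 0.32436
  −0.236·log₂(0.207) = 0.53626
H(P,Q) = 1.6037 bits.

1.6037 bits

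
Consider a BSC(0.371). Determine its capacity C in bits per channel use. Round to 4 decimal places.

0.0486 bits

Binary symmetric channel: C = 1 − h₂(ε) where h₂ is the binary entropy function.
h₂(0.371) = −0.371·log₂0.371 − 0.629·log₂0.629 = 0.9514.
C = 1 − 0.9514 = 0.0486 bits per channel use.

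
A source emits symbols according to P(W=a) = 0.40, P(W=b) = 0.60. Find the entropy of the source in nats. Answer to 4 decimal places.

H(W) = −Σ p·ln p.
  −(0.40)·ln(0.40) = 0.36652
  −(0.60)·ln(0.60) = 0.30650
Sum: 0.36652 + 0.30650 = 0.6730 nats.

0.6730 nats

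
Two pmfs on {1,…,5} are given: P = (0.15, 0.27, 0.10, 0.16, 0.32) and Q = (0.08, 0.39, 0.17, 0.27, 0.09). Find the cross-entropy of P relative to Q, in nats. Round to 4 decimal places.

1.7903 nats

H(P,Q) = −Σ p·ln q.
  −0.15·ln(0.08) = 0.37886
  −0.27·ln(0.39) = 0.25423
  −0.10·ln(0.17) = 0.17720
  −0.16·ln(0.27) = 0.20949
  −0.32·ln(0.09) = 0.77054
H(P,Q) = 1.7903 nats.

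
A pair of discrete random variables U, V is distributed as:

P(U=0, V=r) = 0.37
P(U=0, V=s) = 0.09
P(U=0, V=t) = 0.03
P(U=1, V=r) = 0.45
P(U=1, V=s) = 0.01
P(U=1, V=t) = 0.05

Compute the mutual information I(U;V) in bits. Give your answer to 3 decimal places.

0.062 bits

Marginals: p(U) = (0.4900, 0.5100), p(V) = (0.8200, 0.1000, 0.0800).
I(U;V) = Σ p(x,y)·log₂[p(x,y)/(p(x)p(y))].
  (0,r): 0.37·log₂(0.9209) = -0.0440
  (0,s): 0.09·log₂(1.8367) = 0.0789
  (0,t): 0.03·log₂(0.7653) = -0.0116
  (1,r): 0.45·log₂(1.0760) = 0.0476
  (1,s): 0.01·log₂(0.1961) = -0.0235
  (1,t): 0.05·log₂(1.2255) = 0.0147
Sum = 0.062 bits.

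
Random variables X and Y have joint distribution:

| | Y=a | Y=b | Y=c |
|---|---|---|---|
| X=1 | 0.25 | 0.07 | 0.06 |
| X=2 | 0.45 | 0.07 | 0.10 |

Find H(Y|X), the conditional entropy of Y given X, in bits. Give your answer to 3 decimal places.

Chain rule: H(Y|X) = H(X,Y) − H(X).
Marginals: p(X) = (0.3800, 0.6200), p(Y) = (0.7000, 0.1400, 0.1600).
H(X,Y) = 2.1312 bits; H(X) = 0.9580 bits.
H(Y|X) = 2.1312 − 0.9580 = 1.173 bits.

1.173 bits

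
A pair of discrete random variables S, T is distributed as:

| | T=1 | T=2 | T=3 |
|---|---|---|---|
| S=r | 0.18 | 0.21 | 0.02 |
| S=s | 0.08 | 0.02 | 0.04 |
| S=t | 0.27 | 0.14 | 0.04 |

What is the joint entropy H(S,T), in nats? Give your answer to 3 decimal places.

1.881 nats

H(S,T) = −Σ p(x,y)·ln p(x,y) over all 9 cells.
  cell (r,1): −0.18·ln0.18 = 0.3087
  cell (r,2): −0.21·ln0.21 = 0.3277
  cell (r,3): −0.02·ln0.02 = 0.0782
  cell (s,1): −0.08·ln0.08 = 0.2021
  cell (s,2): −0.02·ln0.02 = 0.0782
  cell (s,3): −0.04·ln0.04 = 0.1288
  cell (t,1): −0.27·ln0.27 = 0.3535
  cell (t,2): −0.14·ln0.14 = 0.2753
  cell (t,3): −0.04·ln0.04 = 0.1288
Sum = 1.881 nats.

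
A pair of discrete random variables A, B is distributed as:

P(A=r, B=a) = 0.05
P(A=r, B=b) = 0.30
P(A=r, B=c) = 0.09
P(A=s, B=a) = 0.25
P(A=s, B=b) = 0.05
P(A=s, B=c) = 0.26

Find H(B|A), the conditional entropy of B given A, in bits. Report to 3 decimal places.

Marginals: p(A) = (0.4400, 0.5600), p(B) = (0.3000, 0.3500, 0.3500).
H(B|A) = Σ p(A) · H(B|A=·).
  A=r: p=0.4400, H(B|A=r) = 1.2016
  A=s: p=0.5600, H(B|A=s) = 1.3445
Weighted sum = 1.282 bits.

1.282 bits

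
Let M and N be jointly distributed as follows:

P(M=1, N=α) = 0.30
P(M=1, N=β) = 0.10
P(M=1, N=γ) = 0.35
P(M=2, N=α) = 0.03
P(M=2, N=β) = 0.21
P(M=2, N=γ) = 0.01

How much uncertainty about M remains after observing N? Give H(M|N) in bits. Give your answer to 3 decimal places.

Marginals: p(M) = (0.7500, 0.2500), p(N) = (0.3300, 0.3100, 0.3600).
H(M|N) = Σ p(N) · H(M|N=·).
  N=α: p=0.3300, H(M|N=α) = 0.4395
  N=β: p=0.3100, H(M|N=β) = 0.9072
  N=γ: p=0.3600, H(M|N=γ) = 0.1831
Weighted sum = 0.492 bits.

0.492 bits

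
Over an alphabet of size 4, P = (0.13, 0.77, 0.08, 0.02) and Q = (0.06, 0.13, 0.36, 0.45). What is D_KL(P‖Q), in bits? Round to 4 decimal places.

D(P‖Q) = Σ p·log₂(p/q).
  0.13·log₂(0.13/0.06) = 0.14501
  0.77·log₂(0.77/0.13) = 1.97609
  0.08·log₂(0.08/0.36) = -0.17359
  0.02·log₂(0.02/0.45) = -0.08984
D(P‖Q) = 1.8577 bits.

1.8577 bits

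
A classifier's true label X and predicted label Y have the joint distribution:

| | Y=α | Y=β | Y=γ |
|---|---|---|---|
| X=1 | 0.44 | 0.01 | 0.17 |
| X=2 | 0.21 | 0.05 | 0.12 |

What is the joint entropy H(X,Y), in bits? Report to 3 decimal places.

H(X,Y) = −Σ p(x,y)·log₂ p(x,y) over all 6 cells.
  cell (1,α): −0.44·log₂0.44 = 0.5211
  cell (1,β): −0.01·log₂0.01 = 0.0664
  cell (1,γ): −0.17·log₂0.17 = 0.4346
  cell (2,α): −0.21·log₂0.21 = 0.4728
  cell (2,β): −0.05·log₂0.05 = 0.2161
  cell (2,γ): −0.12·log₂0.12 = 0.3671
Sum = 2.078 bits.

2.078 bits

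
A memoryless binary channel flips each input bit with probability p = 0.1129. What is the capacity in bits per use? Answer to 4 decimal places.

0.4914 bits

Binary symmetric channel: C = 1 − h₂(ε) where h₂ is the binary entropy function.
h₂(0.1129) = −0.1129·log₂0.1129 − 0.8871·log₂0.8871 = 0.5086.
C = 1 − 0.5086 = 0.4914 bits per channel use.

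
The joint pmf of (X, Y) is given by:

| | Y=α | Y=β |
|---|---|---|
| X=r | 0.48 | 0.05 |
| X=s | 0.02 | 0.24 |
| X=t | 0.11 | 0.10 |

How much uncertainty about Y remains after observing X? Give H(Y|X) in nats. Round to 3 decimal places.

0.381 nats

Marginals: p(X) = (0.5300, 0.2600, 0.2100), p(Y) = (0.6100, 0.3900).
H(Y|X) = Σ p(X) · H(Y|X=·).
  X=r: p=0.5300, H(Y|X=r) = 0.3125
  X=s: p=0.2600, H(Y|X=s) = 0.2712
  X=t: p=0.2100, H(Y|X=t) = 0.6920
Weighted sum = 0.381 nats.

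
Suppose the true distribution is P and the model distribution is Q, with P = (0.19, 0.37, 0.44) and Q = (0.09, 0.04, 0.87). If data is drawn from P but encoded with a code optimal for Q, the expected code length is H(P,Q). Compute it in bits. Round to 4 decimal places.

2.4667 bits

H(P,Q) = −Σ p·log₂ q.
  −0.19·log₂(0.09) = 0.66005
  −0.37·log₂(0.04) = 1.71823
  −0.44·log₂(0.87) = 0.08840
H(P,Q) = 2.4667 bits.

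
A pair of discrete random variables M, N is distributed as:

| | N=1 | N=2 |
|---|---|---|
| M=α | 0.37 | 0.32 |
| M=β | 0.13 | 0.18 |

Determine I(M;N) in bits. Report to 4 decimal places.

0.0085 bits

Marginals: p(M) = (0.6900, 0.3100), p(N) = (0.5000, 0.5000).
I(M;N) = H(M) + H(N) − H(M,N).
H(M) = 0.8932, H(N) = 1.0000, H(M,N) = 1.8847.
I(M;N) = 0.8932 + 1.0000 − 1.8847 = 0.0085 bits.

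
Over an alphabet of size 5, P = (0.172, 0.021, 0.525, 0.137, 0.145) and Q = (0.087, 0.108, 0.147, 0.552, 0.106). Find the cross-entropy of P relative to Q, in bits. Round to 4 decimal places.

2.7125 bits

H(P,Q) = −Σ p·log₂ q.
  −0.172·log₂(0.087) = 0.60593
  −0.021·log₂(0.108) = 0.06743
  −0.525·log₂(0.147) = 1.45221
  −0.137·log₂(0.552) = 0.11744
  −0.145·log₂(0.106) = 0.46949
H(P,Q) = 2.7125 bits.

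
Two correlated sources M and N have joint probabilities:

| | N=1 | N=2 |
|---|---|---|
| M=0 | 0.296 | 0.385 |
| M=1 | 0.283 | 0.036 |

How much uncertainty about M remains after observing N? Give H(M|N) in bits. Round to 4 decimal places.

0.7562 bits

Chain rule: H(M|N) = H(M,N) − H(N).
Marginals: p(M) = (0.6810, 0.3190), p(N) = (0.5790, 0.4210).
H(M,N) = 1.7381 bits; H(N) = 0.9819 bits.
H(M|N) = 1.7381 − 0.9819 = 0.7562 bits.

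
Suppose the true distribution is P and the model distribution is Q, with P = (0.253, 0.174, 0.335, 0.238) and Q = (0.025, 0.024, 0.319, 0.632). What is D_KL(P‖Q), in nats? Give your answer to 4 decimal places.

0.7142 nats

D(P‖Q) = Σ p·ln(p/q).
  0.253·ln(0.253/0.025) = 0.58557
  0.174·ln(0.174/0.024) = 0.34469
  0.335·ln(0.335/0.319) = 0.01639
  0.238·ln(0.238/0.632) = -0.23244
D(P‖Q) = 0.7142 nats.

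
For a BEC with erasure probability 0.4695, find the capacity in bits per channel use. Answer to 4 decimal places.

0.5305 bits

Binary erasure channel: capacity C = 1 − ε.
C = 1 − 0.4695 = 0.5305 bits per channel use.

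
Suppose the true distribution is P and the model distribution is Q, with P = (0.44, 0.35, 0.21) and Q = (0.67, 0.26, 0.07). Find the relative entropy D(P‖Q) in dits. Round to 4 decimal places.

0.0650 dits

D(P‖Q) = Σ p·log₁₀(p/q).
  0.44·log₁₀(0.44/0.67) = -0.08035
  0.35·log₁₀(0.35/0.26) = 0.04518
  0.21·log₁₀(0.21/0.07) = 0.10020
D(P‖Q) = 0.0650 dits.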